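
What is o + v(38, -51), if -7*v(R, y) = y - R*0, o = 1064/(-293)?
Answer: 7495/2051 ≈ 3.6543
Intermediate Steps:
o = -1064/293 (o = 1064*(-1/293) = -1064/293 ≈ -3.6314)
v(R, y) = -y/7 (v(R, y) = -(y - R*0)/7 = -(y - 1*0)/7 = -(y + 0)/7 = -y/7)
o + v(38, -51) = -1064/293 - ⅐*(-51) = -1064/293 + 51/7 = 7495/2051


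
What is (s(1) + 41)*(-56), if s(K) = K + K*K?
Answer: -2408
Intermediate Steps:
s(K) = K + K**2
(s(1) + 41)*(-56) = (1*(1 + 1) + 41)*(-56) = (1*2 + 41)*(-56) = (2 + 41)*(-56) = 43*(-56) = -2408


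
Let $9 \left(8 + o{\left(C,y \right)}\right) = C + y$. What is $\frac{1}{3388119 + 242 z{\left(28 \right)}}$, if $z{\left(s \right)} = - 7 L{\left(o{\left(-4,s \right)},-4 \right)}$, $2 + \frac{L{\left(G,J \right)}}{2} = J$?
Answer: $\frac{1}{3408447} \approx 2.9339 \cdot 10^{-7}$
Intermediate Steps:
$o{\left(C,y \right)} = -8 + \frac{C}{9} + \frac{y}{9}$ ($o{\left(C,y \right)} = -8 + \frac{C + y}{9} = -8 + \left(\frac{C}{9} + \frac{y}{9}\right) = -8 + \frac{C}{9} + \frac{y}{9}$)
$L{\left(G,J \right)} = -4 + 2 J$
$z{\left(s \right)} = 84$ ($z{\left(s \right)} = - 7 \left(-4 + 2 \left(-4\right)\right) = - 7 \left(-4 - 8\right) = \left(-7\right) \left(-12\right) = 84$)
$\frac{1}{3388119 + 242 z{\left(28 \right)}} = \frac{1}{3388119 + 242 \cdot 84} = \frac{1}{3388119 + 20328} = \frac{1}{3408447}$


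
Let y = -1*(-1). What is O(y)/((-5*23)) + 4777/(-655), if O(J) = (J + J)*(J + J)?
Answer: -22079/3013 ≈ -7.3279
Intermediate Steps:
y = 1
O(J) = 4*J² (O(J) = (2*J)*(2*J) = 4*J²)
O(y)/((-5*23)) + 4777/(-655) = (4*1²)/((-5*23)) + 4777/(-655) = (4*1)/(-115) + 4777*(-1/655) = 4*(-1/115) - 4777/655 = -4/115 - 4777/655 = -22079/3013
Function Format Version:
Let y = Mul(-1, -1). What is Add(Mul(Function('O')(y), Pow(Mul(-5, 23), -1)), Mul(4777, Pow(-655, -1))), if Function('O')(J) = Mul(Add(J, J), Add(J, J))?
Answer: Rational(-22079, 3013) ≈ -7.3279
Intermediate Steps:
y = 1
Function('O')(J) = Mul(4, Pow(J, 2)) (Function('O')(J) = Mul(Mul(2, J), Mul(2, J)) = Mul(4, Pow(J, 2)))
Add(Mul(Function('O')(y), Pow(Mul(-5, 23), -1)), Mul(4777, Pow(-655, -1))) = Add(Mul(Mul(4, Pow(1, 2)), Pow(Mul(-5, 23), -1)), Mul(4777, Pow(-655, -1))) = Add(Mul(Mul(4, 1), Pow(-115, -1)), Mul(4777, Rational(-1, 655))) = Add(Mul(4, Rational(-1, 115)), Rational(-4777, 655)) = Add(Rational(-4, 115), Rational(-4777, 655)) = Rational(-22079, 3013)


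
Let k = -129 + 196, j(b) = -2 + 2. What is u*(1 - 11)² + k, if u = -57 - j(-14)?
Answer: -5633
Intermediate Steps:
j(b) = 0
k = 67
u = -57 (u = -57 - 1*0 = -57 + 0 = -57)
u*(1 - 11)² + k = -57*(1 - 11)² + 67 = -57*(-10)² + 67 = -57*100 + 67 = -5700 + 67 = -5633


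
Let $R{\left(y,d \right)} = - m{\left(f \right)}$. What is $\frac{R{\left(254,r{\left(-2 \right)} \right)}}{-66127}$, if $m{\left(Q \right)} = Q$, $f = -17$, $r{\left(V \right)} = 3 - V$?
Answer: $- \frac{17}{66127} \approx -0.00025708$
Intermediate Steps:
$R{\left(y,d \right)} = 17$ ($R{\left(y,d \right)} = \left(-1\right) \left(-17\right) = 17$)
$\frac{R{\left(254,r{\left(-2 \right)} \right)}}{-66127} = \frac{17}{-66127} = 17 \left(- \frac{1}{66127}\right) = - \frac{17}{66127}$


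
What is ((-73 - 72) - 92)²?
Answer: 56169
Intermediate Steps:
((-73 - 72) - 92)² = (-145 - 92)² = (-237)² = 56169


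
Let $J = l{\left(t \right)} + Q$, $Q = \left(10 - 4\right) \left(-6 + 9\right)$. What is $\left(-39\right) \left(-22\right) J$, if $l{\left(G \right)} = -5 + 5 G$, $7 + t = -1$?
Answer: $-23166$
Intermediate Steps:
$Q = 18$ ($Q = 6 \cdot 3 = 18$)
$t = -8$ ($t = -7 - 1 = -8$)
$J = -27$ ($J = \left(-5 + 5 \left(-8\right)\right) + 18 = \left(-5 - 40\right) + 18 = -45 + 18 = -27$)
$\left(-39\right) \left(-22\right) J = \left(-39\right) \left(-22\right) \left(-27\right) = 858 \left(-27\right) = -23166$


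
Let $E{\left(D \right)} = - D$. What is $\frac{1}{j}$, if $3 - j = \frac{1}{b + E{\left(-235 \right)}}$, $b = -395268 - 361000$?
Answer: $\frac{756033}{2268100} \approx 0.33333$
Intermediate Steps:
$b = -756268$ ($b = -395268 - 361000 = -756268$)
$j = \frac{2268100}{756033}$ ($j = 3 - \frac{1}{-756268 - -235} = 3 - \frac{1}{-756268 + 235} = 3 - \frac{1}{-756033} = 3 - - \frac{1}{756033} = 3 + \frac{1}{756033} = \frac{2268100}{756033} \approx 3.0$)
$\frac{1}{j} = \frac{1}{\frac{2268100}{756033}} = \frac{756033}{2268100}$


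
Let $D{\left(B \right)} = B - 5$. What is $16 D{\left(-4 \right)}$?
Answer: $-144$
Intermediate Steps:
$D{\left(B \right)} = -5 + B$
$16 D{\left(-4 \right)} = 16 \left(-5 - 4\right) = 16 \left(-9\right) = -144$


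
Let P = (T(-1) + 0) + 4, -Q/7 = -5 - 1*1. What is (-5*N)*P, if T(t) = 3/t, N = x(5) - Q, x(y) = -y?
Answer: 235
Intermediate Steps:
Q = 42 (Q = -7*(-5 - 1*1) = -7*(-5 - 1) = -7*(-6) = 42)
N = -47 (N = -1*5 - 1*42 = -5 - 42 = -47)
P = 1 (P = (3/(-1) + 0) + 4 = (3*(-1) + 0) + 4 = (-3 + 0) + 4 = -3 + 4 = 1)
(-5*N)*P = -5*(-47)*1 = 235*1 = 235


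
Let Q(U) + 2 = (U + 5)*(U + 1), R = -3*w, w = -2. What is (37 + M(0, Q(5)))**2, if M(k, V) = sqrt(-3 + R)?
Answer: (37 + sqrt(3))**2 ≈ 1500.2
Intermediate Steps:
R = 6 (R = -3*(-2) = 6)
Q(U) = -2 + (1 + U)*(5 + U) (Q(U) = -2 + (U + 5)*(U + 1) = -2 + (5 + U)*(1 + U) = -2 + (1 + U)*(5 + U))
M(k, V) = sqrt(3) (M(k, V) = sqrt(-3 + 6) = sqrt(3))
(37 + M(0, Q(5)))**2 = (37 + sqrt(3))**2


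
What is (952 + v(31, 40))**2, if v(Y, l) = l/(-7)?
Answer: 43877376/49 ≈ 8.9546e+5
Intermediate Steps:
v(Y, l) = -l/7 (v(Y, l) = l*(-1/7) = -l/7)
(952 + v(31, 40))**2 = (952 - 1/7*40)**2 = (952 - 40/7)**2 = (6624/7)**2 = 43877376/49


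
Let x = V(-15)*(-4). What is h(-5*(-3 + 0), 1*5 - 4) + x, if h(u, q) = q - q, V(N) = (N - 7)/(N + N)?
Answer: -44/15 ≈ -2.9333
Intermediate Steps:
V(N) = (-7 + N)/(2*N) (V(N) = (-7 + N)/((2*N)) = (-7 + N)*(1/(2*N)) = (-7 + N)/(2*N))
h(u, q) = 0
x = -44/15 (x = ((½)*(-7 - 15)/(-15))*(-4) = ((½)*(-1/15)*(-22))*(-4) = (11/15)*(-4) = -44/15 ≈ -2.9333)
h(-5*(-3 + 0), 1*5 - 4) + x = 0 - 44/15 = -44/15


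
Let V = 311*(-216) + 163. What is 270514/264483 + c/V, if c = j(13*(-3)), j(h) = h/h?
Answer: 18127690199/17723799279 ≈ 1.0228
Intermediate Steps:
V = -67013 (V = -67176 + 163 = -67013)
j(h) = 1
c = 1
270514/264483 + c/V = 270514/264483 + 1/(-67013) = 270514*(1/264483) + 1*(-1/67013) = 270514/264483 - 1/67013 = 18127690199/17723799279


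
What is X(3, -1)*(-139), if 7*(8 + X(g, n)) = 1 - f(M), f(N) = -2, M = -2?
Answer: 7367/7 ≈ 1052.4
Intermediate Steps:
X(g, n) = -53/7 (X(g, n) = -8 + (1 - 1*(-2))/7 = -8 + (1 + 2)/7 = -8 + (⅐)*3 = -8 + 3/7 = -53/7)
X(3, -1)*(-139) = -53/7*(-139) = 7367/7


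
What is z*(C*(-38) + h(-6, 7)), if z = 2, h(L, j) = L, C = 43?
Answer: -3280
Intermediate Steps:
z*(C*(-38) + h(-6, 7)) = 2*(43*(-38) - 6) = 2*(-1634 - 6) = 2*(-1640) = -3280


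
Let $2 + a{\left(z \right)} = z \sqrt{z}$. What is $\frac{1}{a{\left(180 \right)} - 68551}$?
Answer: $- \frac{2539}{173840067} - \frac{40 \sqrt{5}}{173840067} \approx -1.512 \cdot 10^{-5}$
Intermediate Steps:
$a{\left(z \right)} = -2 + z^{\frac{3}{2}}$ ($a{\left(z \right)} = -2 + z \sqrt{z} = -2 + z^{\frac{3}{2}}$)
$\frac{1}{a{\left(180 \right)} - 68551} = \frac{1}{\left(-2 + 180^{\frac{3}{2}}\right) - 68551} = \frac{1}{\left(-2 + 1080 \sqrt{5}\right) - 68551} = \frac{1}{-68553 + 1080 \sqrt{5}}$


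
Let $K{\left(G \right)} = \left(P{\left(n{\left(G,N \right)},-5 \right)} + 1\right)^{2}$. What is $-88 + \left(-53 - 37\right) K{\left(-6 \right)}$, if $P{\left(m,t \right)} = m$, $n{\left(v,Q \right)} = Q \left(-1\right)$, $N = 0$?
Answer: $-178$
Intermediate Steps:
$n{\left(v,Q \right)} = - Q$
$K{\left(G \right)} = 1$ ($K{\left(G \right)} = \left(\left(-1\right) 0 + 1\right)^{2} = \left(0 + 1\right)^{2} = 1^{2} = 1$)
$-88 + \left(-53 - 37\right) K{\left(-6 \right)} = -88 + \left(-53 - 37\right) 1 = -88 - 90 = -178$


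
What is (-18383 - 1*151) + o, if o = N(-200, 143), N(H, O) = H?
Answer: -18734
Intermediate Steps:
o = -200
(-18383 - 1*151) + o = (-18383 - 1*151) - 200 = (-18383 - 151) - 200 = -18534 - 200 = -18734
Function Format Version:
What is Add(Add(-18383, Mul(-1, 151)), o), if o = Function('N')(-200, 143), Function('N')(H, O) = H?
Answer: -18734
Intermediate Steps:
o = -200
Add(Add(-18383, Mul(-1, 151)), o) = Add(Add(-18383, Mul(-1, 151)), -200) = Add(Add(-18383, -151), -200) = Add(-18534, -200) = -18734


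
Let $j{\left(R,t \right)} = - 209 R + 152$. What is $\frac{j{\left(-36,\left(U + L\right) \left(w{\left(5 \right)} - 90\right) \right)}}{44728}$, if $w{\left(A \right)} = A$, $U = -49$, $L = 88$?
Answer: $\frac{1919}{11182} \approx 0.17162$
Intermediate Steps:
$j{\left(R,t \right)} = 152 - 209 R$
$\frac{j{\left(-36,\left(U + L\right) \left(w{\left(5 \right)} - 90\right) \right)}}{44728} = \frac{152 - -7524}{44728} = \left(152 + 7524\right) \frac{1}{44728} = 7676 \cdot \frac{1}{44728} = \frac{1919}{11182}$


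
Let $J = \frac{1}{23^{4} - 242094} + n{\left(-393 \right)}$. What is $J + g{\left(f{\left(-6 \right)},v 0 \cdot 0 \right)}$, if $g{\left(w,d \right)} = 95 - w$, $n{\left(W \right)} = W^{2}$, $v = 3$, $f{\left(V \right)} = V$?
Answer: $\frac{5833798851}{37747} \approx 1.5455 \cdot 10^{5}$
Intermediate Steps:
$J = \frac{5829986404}{37747}$ ($J = \frac{1}{23^{4} - 242094} + \left(-393\right)^{2} = \frac{1}{279841 - 242094} + 154449 = \frac{1}{37747} + 154449 = \frac{5829986404}{37747} \approx 1.5445 \cdot 10^{5}$)
$J + g{\left(f{\left(-6 \right)},v 0 \cdot 0 \right)} = \frac{5829986404}{37747} + \left(95 - -6\right) = \frac{5829986404}{37747} + \left(95 + 6\right) = \frac{5829986404}{37747} + 101 = \frac{5833798851}{37747}$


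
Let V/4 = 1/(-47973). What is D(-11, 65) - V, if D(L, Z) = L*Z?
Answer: -34300691/47973 ≈ -715.00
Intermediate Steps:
V = -4/47973 (V = 4/(-47973) = 4*(-1/47973) = -4/47973 ≈ -8.3380e-5)
D(-11, 65) - V = -11*65 - 1*(-4/47973) = -715 + 4/47973 = -34300691/47973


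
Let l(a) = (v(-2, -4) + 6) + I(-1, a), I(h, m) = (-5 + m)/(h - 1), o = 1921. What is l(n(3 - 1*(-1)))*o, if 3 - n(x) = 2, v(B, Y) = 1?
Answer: 17289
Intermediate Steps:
n(x) = 1 (n(x) = 3 - 1*2 = 3 - 2 = 1)
I(h, m) = (-5 + m)/(-1 + h)
l(a) = 19/2 - a/2 (l(a) = (1 + 6) + (-5 + a)/(-1 - 1) = 7 + (-5 + a)/(-2) = 7 - (-5 + a)/2 = 7 + (5/2 - a/2) = 19/2 - a/2)
l(n(3 - 1*(-1)))*o = (19/2 - ½*1)*1921 = (19/2 - ½)*1921 = 9*1921 = 17289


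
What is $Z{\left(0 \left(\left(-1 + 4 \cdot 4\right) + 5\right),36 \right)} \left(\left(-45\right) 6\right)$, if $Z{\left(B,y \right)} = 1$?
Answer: $-270$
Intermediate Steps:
$Z{\left(0 \left(\left(-1 + 4 \cdot 4\right) + 5\right),36 \right)} \left(\left(-45\right) 6\right) = 1 \left(\left(-45\right) 6\right) = 1 \left(-270\right) = -270$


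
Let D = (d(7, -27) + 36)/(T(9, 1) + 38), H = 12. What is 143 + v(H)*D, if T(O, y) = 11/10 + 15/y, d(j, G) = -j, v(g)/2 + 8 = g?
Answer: 79683/541 ≈ 147.29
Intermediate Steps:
v(g) = -16 + 2*g
T(O, y) = 11/10 + 15/y (T(O, y) = 11*(1/10) + 15/y = 11/10 + 15/y)
D = 290/541 (D = (-1*7 + 36)/((11/10 + 15/1) + 38) = (-7 + 36)/((11/10 + 15*1) + 38) = 29/((11/10 + 15) + 38) = 29/(161/10 + 38) = 29/(541/10) = 29*(10/541) = 290/541 ≈ 0.53604)
143 + v(H)*D = 143 + (-16 + 2*12)*(290/541) = 143 + (-16 + 24)*(290/541) = 143 + 8*(290/541) = 143 + 2320/541 = 79683/541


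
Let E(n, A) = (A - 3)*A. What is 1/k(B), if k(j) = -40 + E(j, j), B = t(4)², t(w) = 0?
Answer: -1/40 ≈ -0.025000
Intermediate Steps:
E(n, A) = A*(-3 + A) (E(n, A) = (-3 + A)*A = A*(-3 + A))
B = 0 (B = 0² = 0)
k(j) = -40 + j*(-3 + j)
1/k(B) = 1/(-40 + 0*(-3 + 0)) = 1/(-40 + 0*(-3)) = 1/(-40 + 0) = 1/(-40) = -1/40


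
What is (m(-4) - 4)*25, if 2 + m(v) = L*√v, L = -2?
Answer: -150 - 100*I ≈ -150.0 - 100.0*I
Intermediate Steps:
m(v) = -2 - 2*√v
(m(-4) - 4)*25 = ((-2 - 4*I) - 4)*25 = (-6 - 4*I)*25 = -150 - 100*I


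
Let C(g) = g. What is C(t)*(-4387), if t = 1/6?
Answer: -4387/6 ≈ -731.17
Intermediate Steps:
t = ⅙ ≈ 0.16667
C(t)*(-4387) = (⅙)*(-4387) = -4387/6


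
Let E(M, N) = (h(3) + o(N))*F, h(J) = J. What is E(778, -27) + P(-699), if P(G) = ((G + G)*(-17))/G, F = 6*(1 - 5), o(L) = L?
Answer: 542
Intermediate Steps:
F = -24 (F = 6*(-4) = -24)
E(M, N) = -72 - 24*N (E(M, N) = (3 + N)*(-24) = -72 - 24*N)
P(G) = -34 (P(G) = ((2*G)*(-17))/G = (-34*G)/G = -34)
E(778, -27) + P(-699) = (-72 - 24*(-27)) - 34 = (-72 + 648) - 34 = 576 - 34 = 542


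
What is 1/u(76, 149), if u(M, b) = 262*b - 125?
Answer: 1/38913 ≈ 2.5698e-5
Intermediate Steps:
u(M, b) = -125 + 262*b
1/u(76, 149) = 1/(-125 + 262*149) = 1/(-125 + 39038) = 1/38913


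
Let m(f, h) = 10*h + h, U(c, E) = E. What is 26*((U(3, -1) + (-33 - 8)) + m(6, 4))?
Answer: 52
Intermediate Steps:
m(f, h) = 11*h
26*((U(3, -1) + (-33 - 8)) + m(6, 4)) = 26*((-1 + (-33 - 8)) + 11*4) = 26*((-1 - 41) + 44) = 26*(-42 + 44) = 26*2 = 52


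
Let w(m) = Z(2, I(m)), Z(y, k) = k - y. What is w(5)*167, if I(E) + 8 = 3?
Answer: -1169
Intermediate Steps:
I(E) = -5 (I(E) = -8 + 3 = -5)
w(m) = -7 (w(m) = -5 - 1*2 = -5 - 2 = -7)
w(5)*167 = -7*167 = -1169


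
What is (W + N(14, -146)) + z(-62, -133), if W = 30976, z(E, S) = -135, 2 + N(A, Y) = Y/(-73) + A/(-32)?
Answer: 493449/16 ≈ 30841.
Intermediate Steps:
N(A, Y) = -2 - A/32 - Y/73 (N(A, Y) = -2 + (Y/(-73) + A/(-32)) = -2 + (Y*(-1/73) + A*(-1/32)) = -2 + (-Y/73 - A/32) = -2 + (-A/32 - Y/73) = -2 - A/32 - Y/73)
(W + N(14, -146)) + z(-62, -133) = (30976 + (-2 - 1/32*14 - 1/73*(-146))) - 135 = (30976 + (-2 - 7/16 + 2)) - 135 = (30976 - 7/16) - 135 = 495609/16 - 135 = 493449/16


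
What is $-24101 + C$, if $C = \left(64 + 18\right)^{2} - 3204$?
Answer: $-20581$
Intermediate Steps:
$C = 3520$ ($C = 82^{2} - 3204 = 6724 - 3204 = 3520$)
$-24101 + C = -24101 + 3520 = -20581$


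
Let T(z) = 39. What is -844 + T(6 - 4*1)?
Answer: -805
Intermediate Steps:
-844 + T(6 - 4*1) = -844 + 39 = -805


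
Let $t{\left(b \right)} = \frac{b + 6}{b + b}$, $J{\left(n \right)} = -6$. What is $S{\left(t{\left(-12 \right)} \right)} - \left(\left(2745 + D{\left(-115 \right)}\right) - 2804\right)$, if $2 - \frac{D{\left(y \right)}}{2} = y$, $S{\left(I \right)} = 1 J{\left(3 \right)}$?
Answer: $-181$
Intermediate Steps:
$t{\left(b \right)} = \frac{6 + b}{2 b}$
$S{\left(I \right)} = -6$ ($S{\left(I \right)} = 1 \left(-6\right) = -6$)
$D{\left(y \right)} = 4 - 2 y$
$S{\left(t{\left(-12 \right)} \right)} - \left(\left(2745 + D{\left(-115 \right)}\right) - 2804\right) = -6 - \left(\left(2745 + \left(4 - -230\right)\right) - 2804\right) = -6 - \left(\left(2745 + \left(4 + 230\right)\right) - 2804\right) = -6 - \left(\left(2745 + 234\right) - 2804\right) = -6 - \left(2979 - 2804\right) = -6 - 175 = -181$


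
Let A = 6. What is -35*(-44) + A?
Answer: 1546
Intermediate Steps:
-35*(-44) + A = -35*(-44) + 6 = 1540 + 6 = 1546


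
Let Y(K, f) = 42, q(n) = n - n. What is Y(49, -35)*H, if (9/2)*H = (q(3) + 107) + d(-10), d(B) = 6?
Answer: 3164/3 ≈ 1054.7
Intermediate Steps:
q(n) = 0
H = 226/9 (H = 2*((0 + 107) + 6)/9 = 2*(107 + 6)/9 = (2/9)*113 = 226/9 ≈ 25.111)
Y(49, -35)*H = 42*(226/9) = 3164/3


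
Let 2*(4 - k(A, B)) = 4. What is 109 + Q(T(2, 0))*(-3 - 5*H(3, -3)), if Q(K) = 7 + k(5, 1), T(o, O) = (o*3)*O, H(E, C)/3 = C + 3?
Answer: 82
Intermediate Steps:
H(E, C) = 9 + 3*C (H(E, C) = 3*(C + 3) = 3*(3 + C) = 9 + 3*C)
T(o, O) = 3*O*o (T(o, O) = (3*o)*O = 3*O*o)
k(A, B) = 2 (k(A, B) = 4 - 1/2*4 = 4 - 2 = 2)
Q(K) = 9 (Q(K) = 7 + 2 = 9)
109 + Q(T(2, 0))*(-3 - 5*H(3, -3)) = 109 + 9*(-3 - 5*(9 + 3*(-3))) = 109 + 9*(-3 - 5*(9 - 9)) = 109 + 9*(-3 - 5*0) = 109 + 9*(-3 + 0) = 109 + 9*(-3) = 109 - 27 = 82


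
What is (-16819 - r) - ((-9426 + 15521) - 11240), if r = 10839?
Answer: -22513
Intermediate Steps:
(-16819 - r) - ((-9426 + 15521) - 11240) = (-16819 - 1*10839) - ((-9426 + 15521) - 11240) = (-16819 - 10839) - (6095 - 11240) = -27658 - 1*(-5145) = -27658 + 5145 = -22513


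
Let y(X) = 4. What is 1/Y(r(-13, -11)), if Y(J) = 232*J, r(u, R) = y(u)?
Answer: 1/928 ≈ 0.0010776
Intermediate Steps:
r(u, R) = 4
1/Y(r(-13, -11)) = 1/(232*4) = 1/928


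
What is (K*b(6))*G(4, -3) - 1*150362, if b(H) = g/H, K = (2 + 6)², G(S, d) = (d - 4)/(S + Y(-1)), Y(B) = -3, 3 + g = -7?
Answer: -448846/3 ≈ -1.4962e+5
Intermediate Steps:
g = -10 (g = -3 - 7 = -10)
G(S, d) = (-4 + d)/(-3 + S) (G(S, d) = (d - 4)/(S - 3) = (-4 + d)/(-3 + S))
K = 64 (K = 8² = 64)
b(H) = -10/H
(K*b(6))*G(4, -3) - 1*150362 = (64*(-10/6))*((-4 - 3)/(-3 + 4)) - 1*150362 = (64*(-10*⅙))*(-7/1) - 150362 = (64*(-5/3))*(1*(-7)) - 150362 = -320/3*(-7) - 150362 = 2240/3 - 150362 = -448846/3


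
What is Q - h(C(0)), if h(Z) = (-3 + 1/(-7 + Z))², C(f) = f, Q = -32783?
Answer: -1606851/49 ≈ -32793.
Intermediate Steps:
Q - h(C(0)) = -32783 - (-22 + 3*0)²/(-7 + 0)² = -32783 - (-22 + 0)²/(-7)² = -32783 - (-22)²/49 = -32783 - 484/49 = -1606851/49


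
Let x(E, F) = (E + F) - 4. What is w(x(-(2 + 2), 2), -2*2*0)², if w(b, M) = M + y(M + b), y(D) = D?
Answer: 36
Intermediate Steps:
x(E, F) = -4 + E + F
w(b, M) = b + 2*M (w(b, M) = M + (M + b) = b + 2*M)
w(x(-(2 + 2), 2), -2*2*0)² = ((-4 - (2 + 2) + 2) + 2*(-2*2*0))² = ((-4 - 1*4 + 2) + 2*(-4*0))² = ((-4 - 4 + 2) + 2*0)² = (-6 + 0)² = (-6)² = 36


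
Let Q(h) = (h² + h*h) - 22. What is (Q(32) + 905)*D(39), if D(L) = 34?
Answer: 99654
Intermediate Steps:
Q(h) = -22 + 2*h² (Q(h) = (h² + h²) - 22 = 2*h² - 22 = -22 + 2*h²)
(Q(32) + 905)*D(39) = ((-22 + 2*32²) + 905)*34 = ((-22 + 2*1024) + 905)*34 = ((-22 + 2048) + 905)*34 = (2026 + 905)*34 = 2931*34 = 99654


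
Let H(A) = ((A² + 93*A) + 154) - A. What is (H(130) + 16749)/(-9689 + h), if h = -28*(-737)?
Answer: 45763/10947 ≈ 4.1804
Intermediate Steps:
h = 20636
H(A) = 154 + A² + 92*A (H(A) = (154 + A² + 93*A) - A = 154 + A² + 92*A)
(H(130) + 16749)/(-9689 + h) = ((154 + 130² + 92*130) + 16749)/(-9689 + 20636) = ((154 + 16900 + 11960) + 16749)/10947 = (29014 + 16749)*(1/10947) = 45763*(1/10947) = 45763/10947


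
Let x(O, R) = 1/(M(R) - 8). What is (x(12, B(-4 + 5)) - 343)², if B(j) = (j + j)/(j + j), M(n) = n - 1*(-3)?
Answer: 1885129/16 ≈ 1.1782e+5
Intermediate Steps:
M(n) = 3 + n (M(n) = n + 3 = 3 + n)
B(j) = 1 (B(j) = (2*j)/((2*j)) = (2*j)*(1/(2*j)) = 1)
x(O, R) = 1/(-5 + R) (x(O, R) = 1/((3 + R) - 8) = 1/(-5 + R))
(x(12, B(-4 + 5)) - 343)² = (1/(-5 + 1) - 343)² = (1/(-4) - 343)² = (-¼ - 343)² = (-1373/4)² = 1885129/16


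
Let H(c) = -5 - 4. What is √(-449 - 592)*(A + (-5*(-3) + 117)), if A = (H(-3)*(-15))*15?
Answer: 2157*I*√1041 ≈ 69595.0*I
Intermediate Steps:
H(c) = -9
A = 2025 (A = -9*(-15)*15 = 135*15 = 2025)
√(-449 - 592)*(A + (-5*(-3) + 117)) = √(-449 - 592)*(2025 + (-5*(-3) + 117)) = √(-1041)*(2025 + (15 + 117)) = (I*√1041)*(2025 + 132) = (I*√1041)*2157 = 2157*I*√1041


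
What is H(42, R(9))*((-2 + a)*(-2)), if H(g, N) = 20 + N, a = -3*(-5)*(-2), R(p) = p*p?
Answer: 6464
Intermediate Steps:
R(p) = p**2
a = -30 (a = 15*(-2) = -30)
H(42, R(9))*((-2 + a)*(-2)) = (20 + 9**2)*((-2 - 30)*(-2)) = (20 + 81)*(-32*(-2)) = 101*64 = 6464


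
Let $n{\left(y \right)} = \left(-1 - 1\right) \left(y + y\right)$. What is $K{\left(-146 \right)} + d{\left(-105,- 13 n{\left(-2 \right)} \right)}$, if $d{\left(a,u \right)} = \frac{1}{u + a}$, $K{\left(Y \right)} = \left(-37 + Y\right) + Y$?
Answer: $- \frac{68762}{209} \approx -329.0$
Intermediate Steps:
$n{\left(y \right)} = - 4 y$ ($n{\left(y \right)} = - 2 \cdot 2 y = - 4 y$)
$K{\left(Y \right)} = -37 + 2 Y$
$d{\left(a,u \right)} = \frac{1}{a + u}$
$K{\left(-146 \right)} + d{\left(-105,- 13 n{\left(-2 \right)} \right)} = \left(-37 + 2 \left(-146\right)\right) + \frac{1}{-105 - 13 \left(\left(-4\right) \left(-2\right)\right)} = \left(-37 - 292\right) + \frac{1}{-105 - 104} = -329 + \frac{1}{-105 - 104} = -329 + \frac{1}{-209} = -329 - \frac{1}{209} = - \frac{68762}{209}$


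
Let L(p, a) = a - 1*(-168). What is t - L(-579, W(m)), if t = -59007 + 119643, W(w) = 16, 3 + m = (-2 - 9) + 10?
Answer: 60452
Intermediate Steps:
m = -4 (m = -3 + ((-2 - 9) + 10) = -3 + (-11 + 10) = -3 - 1 = -4)
L(p, a) = 168 + a (L(p, a) = a + 168 = 168 + a)
t = 60636
t - L(-579, W(m)) = 60636 - (168 + 16) = 60636 - 1*184 = 60636 - 184 = 60452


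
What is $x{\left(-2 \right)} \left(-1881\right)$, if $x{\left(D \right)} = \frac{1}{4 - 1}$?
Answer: $-627$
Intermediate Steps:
$x{\left(D \right)} = \frac{1}{3}$
$x{\left(-2 \right)} \left(-1881\right) = \frac{1}{3} \left(-1881\right) = -627$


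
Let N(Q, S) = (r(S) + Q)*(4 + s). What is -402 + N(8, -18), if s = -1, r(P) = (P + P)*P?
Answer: 1566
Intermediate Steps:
r(P) = 2*P² (r(P) = (2*P)*P = 2*P²)
N(Q, S) = 3*Q + 6*S² (N(Q, S) = (2*S² + Q)*(4 - 1) = (Q + 2*S²)*3 = 3*Q + 6*S²)
-402 + N(8, -18) = -402 + (3*8 + 6*(-18)²) = -402 + (24 + 6*324) = -402 + (24 + 1944) = -402 + 1968 = 1566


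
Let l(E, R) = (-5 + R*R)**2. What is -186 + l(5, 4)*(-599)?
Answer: -72665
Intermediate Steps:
l(E, R) = (-5 + R**2)**2
-186 + l(5, 4)*(-599) = -186 + (-5 + 4**2)**2*(-599) = -186 + (-5 + 16)**2*(-599) = -186 + 11**2*(-599) = -186 + 121*(-599) = -186 - 72479 = -72665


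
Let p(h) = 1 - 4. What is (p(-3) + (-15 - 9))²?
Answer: 729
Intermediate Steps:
p(h) = -3
(p(-3) + (-15 - 9))² = (-3 + (-15 - 9))² = (-3 - 24)² = (-27)² = 729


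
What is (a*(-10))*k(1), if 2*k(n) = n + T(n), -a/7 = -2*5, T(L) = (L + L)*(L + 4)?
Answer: -3850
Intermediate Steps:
T(L) = 2*L*(4 + L) (T(L) = (2*L)*(4 + L) = 2*L*(4 + L))
a = 70 (a = -(-14)*5 = -7*(-10) = 70)
k(n) = n/2 + n*(4 + n) (k(n) = (n + 2*n*(4 + n))/2 = n/2 + n*(4 + n))
(a*(-10))*k(1) = (70*(-10))*((½)*1*(9 + 2*1)) = -350*(9 + 2) = -350*11 = -700*11/2 = -3850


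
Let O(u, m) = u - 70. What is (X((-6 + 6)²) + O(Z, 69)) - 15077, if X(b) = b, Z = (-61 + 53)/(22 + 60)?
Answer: -621031/41 ≈ -15147.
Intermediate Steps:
Z = -4/41 (Z = -8/82 = -8*1/82 = -4/41 ≈ -0.097561)
O(u, m) = -70 + u
(X((-6 + 6)²) + O(Z, 69)) - 15077 = ((-6 + 6)² + (-70 - 4/41)) - 15077 = (0² - 2874/41) - 15077 = (0 - 2874/41) - 15077 = -2874/41 - 15077 = -621031/41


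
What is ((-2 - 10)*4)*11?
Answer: -528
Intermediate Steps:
((-2 - 10)*4)*11 = -12*4*11 = -48*11 = -528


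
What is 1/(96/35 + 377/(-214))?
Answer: 7490/7349 ≈ 1.0192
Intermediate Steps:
1/(96/35 + 377/(-214)) = 1/(96*(1/35) + 377*(-1/214)) = 1/(96/35 - 377/214) = 1/(7349/7490) = 7490/7349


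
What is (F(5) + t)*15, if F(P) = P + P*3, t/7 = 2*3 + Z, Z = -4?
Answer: 510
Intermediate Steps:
t = 14 (t = 7*(2*3 - 4) = 7*(6 - 4) = 7*2 = 14)
F(P) = 4*P (F(P) = P + 3*P = 4*P)
(F(5) + t)*15 = (4*5 + 14)*15 = (20 + 14)*15 = 34*15 = 510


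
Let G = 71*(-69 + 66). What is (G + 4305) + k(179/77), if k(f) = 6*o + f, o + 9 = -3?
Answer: 309719/77 ≈ 4022.3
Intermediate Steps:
o = -12 (o = -9 - 3 = -12)
k(f) = -72 + f (k(f) = 6*(-12) + f = -72 + f)
G = -213 (G = 71*(-3) = -213)
(G + 4305) + k(179/77) = (-213 + 4305) + (-72 + 179/77) = 4092 + (-72 + 179*(1/77)) = 4092 + (-72 + 179/77) = 4092 - 5365/77 = 309719/77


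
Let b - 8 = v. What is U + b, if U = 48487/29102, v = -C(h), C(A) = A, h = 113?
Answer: -3007223/29102 ≈ -103.33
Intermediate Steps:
v = -113 (v = -1*113 = -113)
b = -105 (b = 8 - 113 = -105)
U = 48487/29102 (U = 48487*(1/29102) = 48487/29102 ≈ 1.6661)
U + b = 48487/29102 - 105 = -3007223/29102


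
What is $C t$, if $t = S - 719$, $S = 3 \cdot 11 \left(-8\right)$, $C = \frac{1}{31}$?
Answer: $- \frac{983}{31} \approx -31.71$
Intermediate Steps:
$C = \frac{1}{31} \approx 0.032258$
$S = -264$ ($S = 33 \left(-8\right) = -264$)
$t = -983$ ($t = -264 - 719 = -983$)
$C t = \frac{1}{31} \left(-983\right) = - \frac{983}{31}$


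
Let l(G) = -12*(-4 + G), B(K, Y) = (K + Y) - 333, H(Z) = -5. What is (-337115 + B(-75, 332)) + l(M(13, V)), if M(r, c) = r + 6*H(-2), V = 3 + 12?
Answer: -336939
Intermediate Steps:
V = 15
M(r, c) = -30 + r (M(r, c) = r + 6*(-5) = r - 30 = -30 + r)
B(K, Y) = -333 + K + Y
l(G) = 48 - 12*G
(-337115 + B(-75, 332)) + l(M(13, V)) = (-337115 + (-333 - 75 + 332)) + (48 - 12*(-30 + 13)) = (-337115 - 76) + (48 - 12*(-17)) = -337191 + (48 + 204) = -337191 + 252 = -336939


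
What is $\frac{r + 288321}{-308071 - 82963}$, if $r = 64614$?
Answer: $- \frac{11385}{12614} \approx -0.90257$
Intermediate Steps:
$\frac{r + 288321}{-308071 - 82963} = \frac{64614 + 288321}{-308071 - 82963} = \frac{352935}{-391034} = 352935 \left(- \frac{1}{391034}\right) = - \frac{11385}{12614}$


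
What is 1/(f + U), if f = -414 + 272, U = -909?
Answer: -1/1051 ≈ -0.00095147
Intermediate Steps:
f = -142
1/(f + U) = 1/(-142 - 909) = 1/(-1051) = -1/1051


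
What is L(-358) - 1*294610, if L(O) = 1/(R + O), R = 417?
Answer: -17381989/59 ≈ -2.9461e+5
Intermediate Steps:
L(O) = 1/(417 + O)
L(-358) - 1*294610 = 1/(417 - 358) - 1*294610 = 1/59 - 294610 = -17381989/59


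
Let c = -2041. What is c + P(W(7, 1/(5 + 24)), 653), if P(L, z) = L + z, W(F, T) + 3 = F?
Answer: -1384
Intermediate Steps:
W(F, T) = -3 + F
c + P(W(7, 1/(5 + 24)), 653) = -2041 + ((-3 + 7) + 653) = -2041 + (4 + 653) = -2041 + 657 = -1384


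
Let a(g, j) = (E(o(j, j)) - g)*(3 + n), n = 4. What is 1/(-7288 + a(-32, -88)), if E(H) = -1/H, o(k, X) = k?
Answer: -88/621625 ≈ -0.00014156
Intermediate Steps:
a(g, j) = -7*g - 7/j (a(g, j) = (-1/j - g)*(3 + 4) = (-g - 1/j)*7 = -7*g - 7/j)
1/(-7288 + a(-32, -88)) = 1/(-7288 + (-7*(-32) - 7/(-88))) = 1/(-7288 + (224 - 7*(-1/88))) = 1/(-7288 + (224 + 7/88)) = 1/(-7288 + 19719/88) = 1/(-621625/88) = -88/621625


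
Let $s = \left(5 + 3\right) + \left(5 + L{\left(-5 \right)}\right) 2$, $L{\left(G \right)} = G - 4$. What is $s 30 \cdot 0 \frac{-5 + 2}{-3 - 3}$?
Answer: $0$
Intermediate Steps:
$L{\left(G \right)} = -4 + G$
$s = 0$ ($s = \left(5 + 3\right) + \left(5 - 9\right) 2 = 8 + \left(5 - 9\right) 2 = 8 - 8 = 0$)
$s 30 \cdot 0 \frac{-5 + 2}{-3 - 3} = 0 \cdot 30 \cdot 0 \frac{-5 + 2}{-3 - 3} = 0 \cdot 30 \cdot 0 \left(- \frac{3}{-6}\right) = 0 \cdot 30 \cdot 0 \left(\left(-3\right) \left(- \frac{1}{6}\right)\right) = 0 \cdot 30 \cdot 0 \cdot \frac{1}{2} = 0 \cdot 30 \cdot 0 = 0 \cdot 0 = 0$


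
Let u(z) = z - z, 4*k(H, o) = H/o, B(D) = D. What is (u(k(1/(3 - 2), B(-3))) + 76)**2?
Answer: 5776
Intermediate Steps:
k(H, o) = H/(4*o) (k(H, o) = (H/o)/4 = H/(4*o))
u(z) = 0
(u(k(1/(3 - 2), B(-3))) + 76)**2 = (0 + 76)**2 = 76**2 = 5776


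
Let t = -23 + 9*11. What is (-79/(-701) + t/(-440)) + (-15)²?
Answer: 17345121/77110 ≈ 224.94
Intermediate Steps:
t = 76 (t = -23 + 99 = 76)
(-79/(-701) + t/(-440)) + (-15)² = (-79/(-701) + 76/(-440)) + (-15)² = (-79*(-1/701) + 76*(-1/440)) + 225 = (79/701 - 19/110) + 225 = -4629/77110 + 225 = 17345121/77110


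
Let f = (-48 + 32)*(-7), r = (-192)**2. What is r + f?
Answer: 36976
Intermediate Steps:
r = 36864
f = 112 (f = -16*(-7) = 112)
r + f = 36864 + 112 = 36976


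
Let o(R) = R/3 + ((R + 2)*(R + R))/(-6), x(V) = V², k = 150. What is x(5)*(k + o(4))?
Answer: 10750/3 ≈ 3583.3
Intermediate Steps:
o(R) = R/3 - R*(2 + R)/3 (o(R) = R*(⅓) + ((2 + R)*(2*R))*(-⅙) = R/3 + (2*R*(2 + R))*(-⅙) = R/3 - R*(2 + R)/3)
x(5)*(k + o(4)) = 5²*(150 - ⅓*4*(1 + 4)) = 25*(150 - ⅓*4*5) = 25*(150 - 20/3) = 25*(430/3) = 10750/3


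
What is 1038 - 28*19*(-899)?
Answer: 479306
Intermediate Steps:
1038 - 28*19*(-899) = 1038 - 532*(-899) = 1038 + 478268 = 479306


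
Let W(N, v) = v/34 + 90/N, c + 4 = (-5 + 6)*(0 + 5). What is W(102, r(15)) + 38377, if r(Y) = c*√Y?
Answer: 652424/17 + √15/34 ≈ 38378.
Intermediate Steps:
c = 1 (c = -4 + (-5 + 6)*(0 + 5) = -4 + 1*5 = -4 + 5 = 1)
r(Y) = √Y (r(Y) = 1*√Y = √Y)
W(N, v) = 90/N + v/34 (W(N, v) = v*(1/34) + 90/N = v/34 + 90/N = 90/N + v/34)
W(102, r(15)) + 38377 = (90/102 + √15/34) + 38377 = (90*(1/102) + √15/34) + 38377 = (15/17 + √15/34) + 38377 = 652424/17 + √15/34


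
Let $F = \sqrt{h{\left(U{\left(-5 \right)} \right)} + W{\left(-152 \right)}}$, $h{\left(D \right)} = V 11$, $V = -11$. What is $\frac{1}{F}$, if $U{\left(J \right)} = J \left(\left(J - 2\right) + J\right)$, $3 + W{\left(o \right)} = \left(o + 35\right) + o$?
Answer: $- \frac{i \sqrt{393}}{393} \approx - 0.050443 i$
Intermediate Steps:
$W{\left(o \right)} = 32 + 2 o$ ($W{\left(o \right)} = -3 + \left(\left(o + 35\right) + o\right) = -3 + \left(\left(35 + o\right) + o\right) = -3 + \left(35 + 2 o\right) = 32 + 2 o$)
$U{\left(J \right)} = J \left(-2 + 2 J\right)$ ($U{\left(J \right)} = J \left(\left(-2 + J\right) + J\right) = J \left(-2 + 2 J\right)$)
$h{\left(D \right)} = -121$ ($h{\left(D \right)} = \left(-11\right) 11 = -121$)
$F = i \sqrt{393}$ ($F = \sqrt{-121 + \left(32 + 2 \left(-152\right)\right)} = \sqrt{-121 + \left(32 - 304\right)} = \sqrt{-121 - 272} = \sqrt{-393} = i \sqrt{393} \approx 19.824 i$)
$\frac{1}{F} = \frac{1}{i \sqrt{393}} = - \frac{i \sqrt{393}}{393}$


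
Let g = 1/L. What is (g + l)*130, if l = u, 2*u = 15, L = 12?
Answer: 5915/6 ≈ 985.83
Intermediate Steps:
u = 15/2 (u = (1/2)*15 = 15/2 ≈ 7.5000)
g = 1/12 ≈ 0.083333
l = 15/2 ≈ 7.5000
(g + l)*130 = (1/12 + 15/2)*130 = (91/12)*130 = 5915/6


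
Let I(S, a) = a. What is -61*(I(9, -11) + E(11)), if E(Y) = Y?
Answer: 0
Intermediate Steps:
-61*(I(9, -11) + E(11)) = -61*(-11 + 11) = -61*0 = 0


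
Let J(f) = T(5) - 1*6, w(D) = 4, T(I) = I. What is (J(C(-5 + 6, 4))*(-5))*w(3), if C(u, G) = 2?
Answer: 20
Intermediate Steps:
J(f) = -1 (J(f) = 5 - 1*6 = 5 - 6 = -1)
(J(C(-5 + 6, 4))*(-5))*w(3) = -1*(-5)*4 = 5*4 = 20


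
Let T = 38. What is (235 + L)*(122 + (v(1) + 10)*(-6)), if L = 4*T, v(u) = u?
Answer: 21672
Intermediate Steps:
L = 152 (L = 4*38 = 152)
(235 + L)*(122 + (v(1) + 10)*(-6)) = (235 + 152)*(122 + (1 + 10)*(-6)) = 387*(122 + 11*(-6)) = 387*(122 - 66) = 387*56 = 21672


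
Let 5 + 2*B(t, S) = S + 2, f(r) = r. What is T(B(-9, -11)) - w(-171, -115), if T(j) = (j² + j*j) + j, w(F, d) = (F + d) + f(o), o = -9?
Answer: 386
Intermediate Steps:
B(t, S) = -3/2 + S/2 (B(t, S) = -5/2 + (S + 2)/2 = -5/2 + (2 + S)/2 = -5/2 + (1 + S/2) = -3/2 + S/2)
w(F, d) = -9 + F + d (w(F, d) = (F + d) - 9 = -9 + F + d)
T(j) = j + 2*j² (T(j) = (j² + j²) + j = 2*j² + j = j + 2*j²)
T(B(-9, -11)) - w(-171, -115) = (-3/2 + (½)*(-11))*(1 + 2*(-3/2 + (½)*(-11))) - (-9 - 171 - 115) = (-3/2 - 11/2)*(1 + 2*(-3/2 - 11/2)) - 1*(-295) = -7*(1 + 2*(-7)) + 295 = -7*(1 - 14) + 295 = -7*(-13) + 295 = 91 + 295 = 386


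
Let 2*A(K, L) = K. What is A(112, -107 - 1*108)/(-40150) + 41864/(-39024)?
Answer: -105189059/97925850 ≈ -1.0742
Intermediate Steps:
A(K, L) = K/2
A(112, -107 - 1*108)/(-40150) + 41864/(-39024) = ((½)*112)/(-40150) + 41864/(-39024) = 56*(-1/40150) + 41864*(-1/39024) = -28/20075 - 5233/4878 = -105189059/97925850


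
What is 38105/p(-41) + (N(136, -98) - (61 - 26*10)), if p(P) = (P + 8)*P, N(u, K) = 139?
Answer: 495419/1353 ≈ 366.16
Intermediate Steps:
p(P) = P*(8 + P) (p(P) = (8 + P)*P = P*(8 + P))
38105/p(-41) + (N(136, -98) - (61 - 26*10)) = 38105/((-41*(8 - 41))) + (139 - (61 - 26*10)) = 38105/((-41*(-33))) + (139 - (61 - 260)) = 38105/1353 + (139 - 1*(-199)) = 38105*(1/1353) + (139 + 199) = 38105/1353 + 338 = 495419/1353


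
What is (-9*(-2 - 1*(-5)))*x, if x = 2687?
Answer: -72549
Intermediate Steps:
(-9*(-2 - 1*(-5)))*x = -9*(-2 - 1*(-5))*2687 = -9*(-2 + 5)*2687 = -9*3*2687 = -27*2687 = -72549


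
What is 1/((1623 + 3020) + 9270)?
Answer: 1/13913 ≈ 7.1875e-5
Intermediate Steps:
1/((1623 + 3020) + 9270) = 1/(4643 + 9270) = 1/13913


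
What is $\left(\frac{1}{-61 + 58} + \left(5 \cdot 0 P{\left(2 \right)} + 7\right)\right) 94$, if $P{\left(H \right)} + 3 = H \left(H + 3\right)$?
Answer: $\frac{1880}{3} \approx 626.67$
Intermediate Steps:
$P{\left(H \right)} = -3 + H \left(3 + H\right)$ ($P{\left(H \right)} = -3 + H \left(H + 3\right) = -3 + H \left(3 + H\right)$)
$\left(\frac{1}{-61 + 58} + \left(5 \cdot 0 P{\left(2 \right)} + 7\right)\right) 94 = \left(\frac{1}{-61 + 58} + \left(5 \cdot 0 \left(-3 + 2^{2} + 3 \cdot 2\right) + 7\right)\right) 94 = \left(\frac{1}{-3} + \left(0 \left(-3 + 4 + 6\right) + 7\right)\right) 94 = \left(- \frac{1}{3} + \left(0 \cdot 7 + 7\right)\right) 94 = \left(- \frac{1}{3} + \left(0 + 7\right)\right) 94 = \left(- \frac{1}{3} + 7\right) 94 = \frac{20}{3} \cdot 94 = \frac{1880}{3}$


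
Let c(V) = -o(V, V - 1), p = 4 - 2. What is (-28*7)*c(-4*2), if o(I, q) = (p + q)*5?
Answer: -6860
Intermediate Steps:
p = 2
o(I, q) = 10 + 5*q (o(I, q) = (2 + q)*5 = 10 + 5*q)
c(V) = -5 - 5*V (c(V) = -(10 + 5*(V - 1)) = -(10 + 5*(-1 + V)) = -(10 + (-5 + 5*V)) = -(5 + 5*V) = -5 - 5*V)
(-28*7)*c(-4*2) = (-28*7)*(-5 - (-20)*2) = -196*(-5 - 5*(-8)) = -196*(-5 + 40) = -196*35 = -6860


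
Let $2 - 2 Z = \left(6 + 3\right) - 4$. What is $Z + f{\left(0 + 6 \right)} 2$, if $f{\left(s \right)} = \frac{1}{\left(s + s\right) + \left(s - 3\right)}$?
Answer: $- \frac{41}{30} \approx -1.3667$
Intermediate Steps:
$f{\left(s \right)} = \frac{1}{-3 + 3 s}$ ($f{\left(s \right)} = \frac{1}{2 s + \left(s - 3\right)} = \frac{1}{2 s + \left(-3 + s\right)} = \frac{1}{-3 + 3 s}$)
$Z = - \frac{3}{2}$ ($Z = 1 - \frac{\left(6 + 3\right) - 4}{2} = 1 - \frac{9 - 4}{2} = 1 - \frac{5}{2} = - \frac{3}{2} \approx -1.5$)
$Z + f{\left(0 + 6 \right)} 2 = - \frac{3}{2} + \frac{1}{3 \left(-1 + \left(0 + 6\right)\right)} 2 = - \frac{3}{2} + \frac{1}{3 \left(-1 + 6\right)} 2 = - \frac{3}{2} + \frac{1}{3 \cdot 5} \cdot 2 = - \frac{3}{2} + \frac{1}{3} \cdot \frac{1}{5} \cdot 2 = - \frac{3}{2} + \frac{1}{15} \cdot 2 = - \frac{3}{2} + \frac{2}{15} = - \frac{41}{30}$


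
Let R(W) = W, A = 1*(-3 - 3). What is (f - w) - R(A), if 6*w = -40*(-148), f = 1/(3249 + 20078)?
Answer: -68628031/69981 ≈ -980.67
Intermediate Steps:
A = -6 (A = 1*(-6) = -6)
f = 1/23327 ≈ 4.2869e-5
w = 2960/3 (w = (-40*(-148))/6 = (1/6)*5920 = 2960/3 ≈ 986.67)
(f - w) - R(A) = (1/23327 - 1*2960/3) - 1*(-6) = (1/23327 - 2960/3) + 6 = -69047917/69981 + 6 = -68628031/69981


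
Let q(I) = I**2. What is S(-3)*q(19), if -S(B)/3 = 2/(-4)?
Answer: 1083/2 ≈ 541.50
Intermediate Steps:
S(B) = 3/2 (S(B) = -6/(-4) = -6*(-1)/4 = -3*(-1/2) = 3/2)
S(-3)*q(19) = (3/2)*19**2 = (3/2)*361 = 1083/2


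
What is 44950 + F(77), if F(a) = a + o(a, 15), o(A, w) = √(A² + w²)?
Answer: 45027 + √6154 ≈ 45105.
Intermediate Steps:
F(a) = a + √(225 + a²) (F(a) = a + √(a² + 15²) = a + √(a² + 225) = a + √(225 + a²))
44950 + F(77) = 44950 + (77 + √(225 + 77²)) = 44950 + (77 + √(225 + 5929)) = 44950 + (77 + √6154) = 45027 + √6154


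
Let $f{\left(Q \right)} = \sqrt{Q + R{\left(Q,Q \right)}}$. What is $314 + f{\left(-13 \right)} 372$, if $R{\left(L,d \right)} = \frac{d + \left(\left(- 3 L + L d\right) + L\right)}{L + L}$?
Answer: $314 + 744 i \sqrt{5} \approx 314.0 + 1663.6 i$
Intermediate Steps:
$R{\left(L,d \right)} = \frac{d - 2 L + L d}{2 L}$ ($R{\left(L,d \right)} = \frac{d + \left(- 2 L + L d\right)}{2 L} = \left(d - 2 L + L d\right) \frac{1}{2 L} = \frac{d - 2 L + L d}{2 L}$)
$f{\left(Q \right)} = \sqrt{Q + \frac{Q + Q \left(-2 + Q\right)}{2 Q}}$
$314 + f{\left(-13 \right)} 372 = 314 + \frac{\sqrt{-2 + 6 \left(-13\right)}}{2} \cdot 372 = 314 + \frac{\sqrt{-2 - 78}}{2} \cdot 372 = 314 + \frac{\sqrt{-80}}{2} \cdot 372 = 314 + \frac{4 i \sqrt{5}}{2} \cdot 372 = 314 + 2 i \sqrt{5} \cdot 372 = 314 + 744 i \sqrt{5}$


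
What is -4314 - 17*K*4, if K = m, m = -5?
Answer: -3974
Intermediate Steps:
K = -5
-4314 - 17*K*4 = -4314 - 17*(-5)*4 = -4314 + 85*4 = -4314 + 340 = -3974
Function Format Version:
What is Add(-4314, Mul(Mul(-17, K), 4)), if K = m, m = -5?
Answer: -3974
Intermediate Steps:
K = -5
Add(-4314, Mul(Mul(-17, K), 4)) = Add(-4314, Mul(Mul(-17, -5), 4)) = Add(-4314, Mul(85, 4)) = Add(-4314, 340) = -3974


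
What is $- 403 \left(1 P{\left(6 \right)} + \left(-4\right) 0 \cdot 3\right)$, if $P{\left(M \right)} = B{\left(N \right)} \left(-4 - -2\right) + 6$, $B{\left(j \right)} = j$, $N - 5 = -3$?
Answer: $-806$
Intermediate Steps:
$N = 2$ ($N = 5 - 3 = 2$)
$P{\left(M \right)} = 2$ ($P{\left(M \right)} = 2 \left(-4 - -2\right) + 6 = 2 \left(-4 + 2\right) + 6 = 2 \left(-2\right) + 6 = -4 + 6 = 2$)
$- 403 \left(1 P{\left(6 \right)} + \left(-4\right) 0 \cdot 3\right) = - 403 \left(1 \cdot 2 + \left(-4\right) 0 \cdot 3\right) = - 403 \left(2 + 0 \cdot 3\right) = - 403 \left(2 + 0\right) = \left(-403\right) 2 = -806$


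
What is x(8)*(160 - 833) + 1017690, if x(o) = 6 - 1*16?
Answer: 1024420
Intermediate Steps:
x(o) = -10 (x(o) = 6 - 16 = -10)
x(8)*(160 - 833) + 1017690 = -10*(160 - 833) + 1017690 = -10*(-673) + 1017690 = 6730 + 1017690 = 1024420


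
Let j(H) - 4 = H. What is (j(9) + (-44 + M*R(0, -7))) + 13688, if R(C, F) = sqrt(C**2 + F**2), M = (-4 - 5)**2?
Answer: 14224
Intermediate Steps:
j(H) = 4 + H
M = 81 (M = (-9)**2 = 81)
(j(9) + (-44 + M*R(0, -7))) + 13688 = ((4 + 9) + (-44 + 81*sqrt(0**2 + (-7)**2))) + 13688 = (13 + (-44 + 81*sqrt(0 + 49))) + 13688 = (13 + (-44 + 81*sqrt(49))) + 13688 = (13 + (-44 + 81*7)) + 13688 = (13 + (-44 + 567)) + 13688 = (13 + 523) + 13688 = 536 + 13688 = 14224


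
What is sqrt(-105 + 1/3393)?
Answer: 2*I*sqrt(33577882)/1131 ≈ 10.247*I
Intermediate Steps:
sqrt(-105 + 1/3393) = sqrt(-356264/3393) = 2*I*sqrt(33577882)/1131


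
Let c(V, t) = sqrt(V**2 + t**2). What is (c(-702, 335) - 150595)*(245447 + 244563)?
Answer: -73793055950 + 490010*sqrt(605029) ≈ -7.3412e+10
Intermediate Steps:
(c(-702, 335) - 150595)*(245447 + 244563) = (sqrt((-702)**2 + 335**2) - 150595)*(245447 + 244563) = (sqrt(492804 + 112225) - 150595)*490010 = (sqrt(605029) - 150595)*490010 = (-150595 + sqrt(605029))*490010 = -73793055950 + 490010*sqrt(605029)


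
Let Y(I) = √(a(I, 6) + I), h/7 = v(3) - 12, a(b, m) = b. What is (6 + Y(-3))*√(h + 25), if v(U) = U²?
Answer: 12 + 2*I*√6 ≈ 12.0 + 4.899*I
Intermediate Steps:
h = -21 (h = 7*(3² - 12) = 7*(9 - 12) = 7*(-3) = -21)
Y(I) = √2*√I (Y(I) = √(I + I) = √(2*I) = √2*√I)
(6 + Y(-3))*√(h + 25) = (6 + √2*√(-3))*√(-21 + 25) = (6 + √2*(I*√3))*√4 = (6 + I*√6)*2 = 12 + 2*I*√6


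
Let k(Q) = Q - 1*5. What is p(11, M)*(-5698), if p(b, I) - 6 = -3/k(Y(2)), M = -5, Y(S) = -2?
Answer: -36630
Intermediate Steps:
k(Q) = -5 + Q (k(Q) = Q - 5 = -5 + Q)
p(b, I) = 45/7 (p(b, I) = 6 - 3/(-5 - 2) = 6 - 3/(-7) = 6 - 3*(-⅐) = 6 + 3/7 = 45/7)
p(11, M)*(-5698) = (45/7)*(-5698) = -36630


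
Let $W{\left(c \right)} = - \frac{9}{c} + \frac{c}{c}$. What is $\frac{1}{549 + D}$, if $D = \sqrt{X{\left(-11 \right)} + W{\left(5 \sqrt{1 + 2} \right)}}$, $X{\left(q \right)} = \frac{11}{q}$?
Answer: $- \frac{5 i}{- 2745 i + 3^{\frac{3}{4}} \sqrt{5}} \approx 0.0018215 - 3.3823 \cdot 10^{-6} i$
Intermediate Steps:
$W{\left(c \right)} = 1 - \frac{9}{c}$ ($W{\left(c \right)} = - \frac{9}{c} + 1 = 1 - \frac{9}{c}$)
$D = \sqrt{-1 + \frac{\sqrt{3} \left(-9 + 5 \sqrt{3}\right)}{15}}$ ($D = \sqrt{\frac{11}{-11} + \frac{-9 + 5 \sqrt{1 + 2}}{5 \sqrt{1 + 2}}} = \sqrt{11 \left(- \frac{1}{11}\right) + \frac{-9 + 5 \sqrt{3}}{5 \sqrt{3}}} = \sqrt{-1 + \frac{\sqrt{3}}{15} \left(-9 + 5 \sqrt{3}\right)} = \sqrt{-1 + \frac{\sqrt{3} \left(-9 + 5 \sqrt{3}\right)}{15}} \approx 1.0194 i$)
$\frac{1}{549 + D} = \frac{1}{549 + \frac{i 3^{\frac{3}{4}} \sqrt{5}}{5}}$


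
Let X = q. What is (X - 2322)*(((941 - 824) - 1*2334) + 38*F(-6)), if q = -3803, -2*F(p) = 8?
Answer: 14510125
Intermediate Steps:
F(p) = -4 (F(p) = -½*8 = -4)
X = -3803
(X - 2322)*(((941 - 824) - 1*2334) + 38*F(-6)) = (-3803 - 2322)*(((941 - 824) - 1*2334) + 38*(-4)) = -6125*((117 - 2334) - 152) = -6125*(-2217 - 152) = -6125*(-2369) = 14510125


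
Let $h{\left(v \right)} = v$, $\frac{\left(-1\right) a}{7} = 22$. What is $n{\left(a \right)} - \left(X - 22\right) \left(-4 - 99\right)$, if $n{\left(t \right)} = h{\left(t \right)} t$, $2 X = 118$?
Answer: $27527$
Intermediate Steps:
$X = 59$ ($X = \frac{1}{2} \cdot 118 = 59$)
$a = -154$ ($a = \left(-7\right) 22 = -154$)
$n{\left(t \right)} = t^{2}$ ($n{\left(t \right)} = t t = t^{2}$)
$n{\left(a \right)} - \left(X - 22\right) \left(-4 - 99\right) = \left(-154\right)^{2} - \left(59 - 22\right) \left(-4 - 99\right) = 23716 - 37 \left(-103\right) = 23716 - -3811 = 23716 + 3811 = 27527$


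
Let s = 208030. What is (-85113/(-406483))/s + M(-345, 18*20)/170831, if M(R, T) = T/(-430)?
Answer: -345566618973/88737145653103310 ≈ -3.8943e-6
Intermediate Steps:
M(R, T) = -T/430 (M(R, T) = T*(-1/430) = -T/430)
(-85113/(-406483))/s + M(-345, 18*20)/170831 = -85113/(-406483)/208030 - 9*20/215/170831 = -85113*(-1/406483)*(1/208030) - 1/430*360*(1/170831) = (12159/58069)*(1/208030) - 36/43*1/170831 = 12159/12080094070 - 36/7345733 = -345566618973/88737145653103310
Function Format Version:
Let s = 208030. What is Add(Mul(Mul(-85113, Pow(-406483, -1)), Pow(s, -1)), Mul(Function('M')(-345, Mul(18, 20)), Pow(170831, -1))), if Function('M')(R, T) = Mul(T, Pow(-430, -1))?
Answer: Rational(-345566618973, 88737145653103310) ≈ -3.8943e-6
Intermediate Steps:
Function('M')(R, T) = Mul(Rational(-1, 430), T) (Function('M')(R, T) = Mul(T, Rational(-1, 430)) = Mul(Rational(-1, 430), T))
Add(Mul(Mul(-85113, Pow(-406483, -1)), Pow(s, -1)), Mul(Function('M')(-345, Mul(18, 20)), Pow(170831, -1))) = Add(Mul(Mul(-85113, Pow(-406483, -1)), Pow(208030, -1)), Mul(Mul(Rational(-1, 430), Mul(18, 20)), Pow(170831, -1))) = Add(Mul(Mul(-85113, Rational(-1, 406483)), Rational(1, 208030)), Mul(Mul(Rational(-1, 430), 360), Rational(1, 170831))) = Add(Mul(Rational(12159, 58069), Rational(1, 208030)), Mul(Rational(-36, 43), Rational(1, 170831))) = Add(Rational(12159, 12080094070), Rational(-36, 7345733)) = Rational(-345566618973, 88737145653103310)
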